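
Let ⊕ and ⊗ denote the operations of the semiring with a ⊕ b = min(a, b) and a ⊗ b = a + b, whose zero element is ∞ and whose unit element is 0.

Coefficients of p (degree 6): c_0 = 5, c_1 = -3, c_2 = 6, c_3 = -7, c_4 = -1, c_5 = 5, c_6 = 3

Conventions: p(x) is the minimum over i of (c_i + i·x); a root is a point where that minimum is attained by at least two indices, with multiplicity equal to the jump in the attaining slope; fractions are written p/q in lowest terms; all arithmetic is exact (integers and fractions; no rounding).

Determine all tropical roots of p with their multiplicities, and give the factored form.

hull edge (i=0, c=5) to (i=1, c=-3): slope -8, span 1
hull edge (i=1, c=-3) to (i=3, c=-7): slope -2, span 2
hull edge (i=3, c=-7) to (i=6, c=3): slope 10/3, span 3
Factored form: p(x) = 3 ⊗ (x ⊕ (-10/3)) ⊗ (x ⊕ (-10/3)) ⊗ (x ⊕ (-10/3)) ⊗ (x ⊕ 2) ⊗ (x ⊕ 2) ⊗ (x ⊕ 8)
Answer: roots = -10/3 (mult 3), 2 (mult 2), 8 (mult 1)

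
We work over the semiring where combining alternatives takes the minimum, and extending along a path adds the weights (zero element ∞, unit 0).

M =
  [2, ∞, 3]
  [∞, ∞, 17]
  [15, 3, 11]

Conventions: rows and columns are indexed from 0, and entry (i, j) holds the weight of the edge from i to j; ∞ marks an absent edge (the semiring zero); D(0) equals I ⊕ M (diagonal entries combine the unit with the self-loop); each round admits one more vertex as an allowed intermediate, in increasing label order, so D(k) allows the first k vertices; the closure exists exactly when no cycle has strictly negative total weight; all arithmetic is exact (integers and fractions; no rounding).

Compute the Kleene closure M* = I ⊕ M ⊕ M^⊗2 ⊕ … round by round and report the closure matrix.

D(0):
  [0, ∞, 3]
  [∞, 0, 17]
  [15, 3, 0]
D(1):
  [0, ∞, 3]
  [∞, 0, 17]
  [15, 3, 0]
D(2):
  [0, ∞, 3]
  [∞, 0, 17]
  [15, 3, 0]
D(3):
  [0, 6, 3]
  [32, 0, 17]
  [15, 3, 0]
Answer: M* = [[0, 6, 3], [32, 0, 17], [15, 3, 0]]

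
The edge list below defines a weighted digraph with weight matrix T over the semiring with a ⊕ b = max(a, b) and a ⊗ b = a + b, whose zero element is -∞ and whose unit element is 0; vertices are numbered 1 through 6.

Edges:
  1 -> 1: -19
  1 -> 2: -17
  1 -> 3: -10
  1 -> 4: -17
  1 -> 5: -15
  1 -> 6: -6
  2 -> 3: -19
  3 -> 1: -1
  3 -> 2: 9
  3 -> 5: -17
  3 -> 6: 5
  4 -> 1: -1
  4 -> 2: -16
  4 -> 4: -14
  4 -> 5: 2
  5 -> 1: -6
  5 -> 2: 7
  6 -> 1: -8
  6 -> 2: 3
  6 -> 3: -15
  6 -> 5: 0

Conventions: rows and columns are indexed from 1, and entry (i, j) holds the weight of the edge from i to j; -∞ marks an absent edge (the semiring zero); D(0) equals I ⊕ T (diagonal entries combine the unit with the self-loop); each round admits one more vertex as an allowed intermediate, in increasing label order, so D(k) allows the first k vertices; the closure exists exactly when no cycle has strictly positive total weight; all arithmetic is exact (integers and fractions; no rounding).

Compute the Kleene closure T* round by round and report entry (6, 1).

D(0):
  [0, -17, -10, -17, -15, -6]
  [-∞, 0, -19, -∞, -∞, -∞]
  [-1, 9, 0, -∞, -17, 5]
  [-1, -16, -∞, 0, 2, -∞]
  [-6, 7, -∞, -∞, 0, -∞]
  [-8, 3, -15, -∞, 0, 0]
D(1):
  [0, -17, -10, -17, -15, -6]
  [-∞, 0, -19, -∞, -∞, -∞]
  [-1, 9, 0, -18, -16, 5]
  [-1, -16, -11, 0, 2, -7]
  [-6, 7, -16, -23, 0, -12]
  [-8, 3, -15, -25, 0, 0]
D(2):
  [0, -17, -10, -17, -15, -6]
  [-∞, 0, -19, -∞, -∞, -∞]
  [-1, 9, 0, -18, -16, 5]
  [-1, -16, -11, 0, 2, -7]
  [-6, 7, -12, -23, 0, -12]
  [-8, 3, -15, -25, 0, 0]
D(3):
  [0, -1, -10, -17, -15, -5]
  [-20, 0, -19, -37, -35, -14]
  [-1, 9, 0, -18, -16, 5]
  [-1, -2, -11, 0, 2, -6]
  [-6, 7, -12, -23, 0, -7]
  [-8, 3, -15, -25, 0, 0]
D(4):
  [0, -1, -10, -17, -15, -5]
  [-20, 0, -19, -37, -35, -14]
  [-1, 9, 0, -18, -16, 5]
  [-1, -2, -11, 0, 2, -6]
  [-6, 7, -12, -23, 0, -7]
  [-8, 3, -15, -25, 0, 0]
D(5):
  [0, -1, -10, -17, -15, -5]
  [-20, 0, -19, -37, -35, -14]
  [-1, 9, 0, -18, -16, 5]
  [-1, 9, -10, 0, 2, -5]
  [-6, 7, -12, -23, 0, -7]
  [-6, 7, -12, -23, 0, 0]
D(6):
  [0, 2, -10, -17, -5, -5]
  [-20, 0, -19, -37, -14, -14]
  [-1, 12, 0, -18, 5, 5]
  [-1, 9, -10, 0, 2, -5]
  [-6, 7, -12, -23, 0, -7]
  [-6, 7, -12, -23, 0, 0]
Answer: T*[6][1] = -6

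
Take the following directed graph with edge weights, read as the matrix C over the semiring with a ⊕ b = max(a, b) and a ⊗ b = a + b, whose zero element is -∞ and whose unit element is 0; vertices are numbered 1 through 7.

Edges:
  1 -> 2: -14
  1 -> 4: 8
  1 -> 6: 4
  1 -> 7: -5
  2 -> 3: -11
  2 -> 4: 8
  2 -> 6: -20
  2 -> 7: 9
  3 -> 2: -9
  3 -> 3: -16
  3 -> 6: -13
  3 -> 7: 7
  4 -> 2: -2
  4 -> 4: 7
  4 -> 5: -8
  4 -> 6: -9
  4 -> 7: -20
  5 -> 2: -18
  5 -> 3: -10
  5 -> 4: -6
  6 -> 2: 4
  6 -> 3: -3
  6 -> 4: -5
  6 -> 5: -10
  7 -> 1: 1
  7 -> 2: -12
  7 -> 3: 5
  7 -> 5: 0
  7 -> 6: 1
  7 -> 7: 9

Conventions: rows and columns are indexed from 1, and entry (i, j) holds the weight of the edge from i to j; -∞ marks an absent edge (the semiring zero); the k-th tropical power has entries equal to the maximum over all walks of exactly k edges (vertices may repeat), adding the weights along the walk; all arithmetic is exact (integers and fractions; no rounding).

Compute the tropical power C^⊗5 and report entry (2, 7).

C^⊗2:
  [-4, 8, 1, 15, 0, -1, 4]
  [10, 6, 14, 15, 9, 10, 18]
  [8, -5, 12, -1, 7, 8, 16]
  [-19, 5, -12, 14, -1, -2, 7]
  [-∞, -8, -26, 1, -14, -15, -3]
  [-∞, -7, -7, 12, -13, -14, 13]
  [10, 5, 14, 9, 9, 10, 18]
C^⊗3:
  [5, 13, 9, 22, 7, 6, 17]
  [19, 14, 23, 22, 18, 19, 27]
  [17, 12, 21, 16, 16, 17, 25]
  [8, 12, 12, 21, 7, 8, 16]
  [-2, -1, 2, 8, -3, -2, 6]
  [14, 10, 18, 19, 13, 14, 22]
  [19, 14, 23, 18, 18, 19, 27]
C^⊗4:
  [18, 20, 22, 29, 17, 18, 26]
  [28, 23, 32, 29, 27, 28, 36]
  [26, 21, 30, 25, 25, 26, 34]
  [17, 19, 21, 28, 16, 17, 25]
  [7, 6, 11, 15, 6, 7, 15]
  [23, 18, 27, 26, 22, 23, 31]
  [28, 23, 32, 27, 27, 28, 36]
C^⊗5:
  [27, 27, 31, 36, 26, 27, 35]
  [37, 32, 41, 36, 36, 37, 45]
  [35, 30, 39, 34, 34, 35, 43]
  [26, 26, 30, 35, 25, 26, 34]
  [16, 13, 20, 22, 15, 16, 24]
  [32, 27, 36, 33, 31, 32, 40]
  [37, 32, 41, 36, 36, 37, 45]
Key observation: the optimum is the walk 2->7->7->7->7->7, with weight 9 + 9 + 9 + 9 + 9 = 45.
Optimal value attained by: walk 2->7->7->7->7->7.
Answer: (C^⊗5)[2][7] = 45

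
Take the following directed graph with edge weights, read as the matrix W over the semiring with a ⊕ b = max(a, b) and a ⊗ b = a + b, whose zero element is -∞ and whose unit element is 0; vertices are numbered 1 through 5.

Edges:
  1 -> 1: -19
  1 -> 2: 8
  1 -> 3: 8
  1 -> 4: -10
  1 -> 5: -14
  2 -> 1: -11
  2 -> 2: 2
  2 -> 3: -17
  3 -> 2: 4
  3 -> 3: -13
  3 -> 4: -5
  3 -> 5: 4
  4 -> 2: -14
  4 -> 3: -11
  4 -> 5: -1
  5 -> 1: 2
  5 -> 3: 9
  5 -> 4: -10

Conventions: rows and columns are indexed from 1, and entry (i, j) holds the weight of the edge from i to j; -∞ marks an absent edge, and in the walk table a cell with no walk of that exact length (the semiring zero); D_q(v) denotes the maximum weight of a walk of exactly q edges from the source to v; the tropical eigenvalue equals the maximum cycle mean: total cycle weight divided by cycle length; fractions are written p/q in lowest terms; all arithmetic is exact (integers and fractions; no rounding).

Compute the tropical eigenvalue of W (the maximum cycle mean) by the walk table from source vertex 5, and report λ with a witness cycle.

q=0: [-∞, -∞, -∞, -∞, 0]
q=1: [2, -∞, 9, -10, -∞]
q=2: [-17, 13, 10, 4, 13]
q=3: [15, 15, 22, 5, 14]
q=4: [16, 26, 23, 17, 26]
q=5: [28, 28, 35, 18, 27]
Optimal cycle mean attained by: cycle 3->5->3, total 4 + 9, length 2.
Answer: λ = 13/2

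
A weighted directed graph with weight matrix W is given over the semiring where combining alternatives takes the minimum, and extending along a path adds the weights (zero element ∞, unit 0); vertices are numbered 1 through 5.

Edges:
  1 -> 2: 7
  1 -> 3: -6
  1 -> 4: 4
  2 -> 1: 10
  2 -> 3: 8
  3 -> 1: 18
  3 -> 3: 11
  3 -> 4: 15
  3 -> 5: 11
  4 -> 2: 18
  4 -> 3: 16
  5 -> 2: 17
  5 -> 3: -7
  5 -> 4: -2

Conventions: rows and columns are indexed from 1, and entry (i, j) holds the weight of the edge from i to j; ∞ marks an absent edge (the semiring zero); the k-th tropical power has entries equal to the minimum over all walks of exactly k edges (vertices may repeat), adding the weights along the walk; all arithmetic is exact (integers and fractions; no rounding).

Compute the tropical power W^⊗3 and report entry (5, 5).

W^⊗2:
  [12, 22, 5, 9, 5]
  [26, 17, 4, 14, 19]
  [29, 25, 4, 9, 22]
  [28, ∞, 26, 31, 27]
  [11, 16, 4, 8, 4]
W^⊗3:
  [23, 19, -2, 3, 16]
  [22, 32, 12, 17, 15]
  [22, 27, 15, 19, 15]
  [44, 35, 20, 25, 37]
  [22, 18, -3, 2, 15]
Key observation: the optimum is the walk 5->3->3->5, with weight (-7) + 11 + 11 = 15.
Optimal value attained by: walk 5->3->3->5.
Answer: (W^⊗3)[5][5] = 15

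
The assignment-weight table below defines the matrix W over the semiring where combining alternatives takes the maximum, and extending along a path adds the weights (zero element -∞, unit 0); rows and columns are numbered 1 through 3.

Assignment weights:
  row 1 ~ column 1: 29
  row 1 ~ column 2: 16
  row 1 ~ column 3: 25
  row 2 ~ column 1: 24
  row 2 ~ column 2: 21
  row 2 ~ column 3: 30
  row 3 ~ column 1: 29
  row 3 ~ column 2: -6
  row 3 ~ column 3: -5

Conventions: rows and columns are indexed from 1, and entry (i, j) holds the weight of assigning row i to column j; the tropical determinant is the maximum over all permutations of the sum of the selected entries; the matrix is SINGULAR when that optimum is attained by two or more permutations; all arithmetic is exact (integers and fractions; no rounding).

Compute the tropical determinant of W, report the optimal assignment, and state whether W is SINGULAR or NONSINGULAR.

σ = (1, 2, 3): 29 + 21 + (-5) = 45
σ = (1, 3, 2): 29 + 30 + (-6) = 53
σ = (2, 1, 3): 16 + 24 + (-5) = 35
σ = (2, 3, 1): 16 + 30 + 29 = 75
σ = (3, 1, 2): 25 + 24 + (-6) = 43
σ = (3, 2, 1): 25 + 21 + 29 = 75
Optimal value attained by: σ = (2, 3, 1).
Answer: det⊕(W) = 75; verdict: SINGULAR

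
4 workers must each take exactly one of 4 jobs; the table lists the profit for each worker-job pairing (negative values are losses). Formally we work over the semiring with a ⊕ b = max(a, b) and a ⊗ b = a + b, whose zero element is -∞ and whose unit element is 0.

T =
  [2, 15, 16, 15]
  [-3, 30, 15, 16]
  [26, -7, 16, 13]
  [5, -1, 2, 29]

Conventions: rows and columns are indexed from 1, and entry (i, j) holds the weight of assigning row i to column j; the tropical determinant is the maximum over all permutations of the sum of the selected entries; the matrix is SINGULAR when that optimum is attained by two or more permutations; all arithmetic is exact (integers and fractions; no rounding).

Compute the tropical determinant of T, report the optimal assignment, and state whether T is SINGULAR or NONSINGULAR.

σ = (1, 2, 3, 4): 2 + 30 + 16 + 29 = 77
σ = (1, 2, 4, 3): 2 + 30 + 13 + 2 = 47
σ = (1, 3, 2, 4): 2 + 15 + (-7) + 29 = 39
σ = (1, 3, 4, 2): 2 + 15 + 13 + (-1) = 29
σ = (1, 4, 2, 3): 2 + 16 + (-7) + 2 = 13
σ = (1, 4, 3, 2): 2 + 16 + 16 + (-1) = 33
σ = (2, 1, 3, 4): 15 + (-3) + 16 + 29 = 57
σ = (2, 1, 4, 3): 15 + (-3) + 13 + 2 = 27
σ = (2, 3, 1, 4): 15 + 15 + 26 + 29 = 85
σ = (2, 3, 4, 1): 15 + 15 + 13 + 5 = 48
σ = (2, 4, 1, 3): 15 + 16 + 26 + 2 = 59
σ = (2, 4, 3, 1): 15 + 16 + 16 + 5 = 52
σ = (3, 1, 2, 4): 16 + (-3) + (-7) + 29 = 35
σ = (3, 1, 4, 2): 16 + (-3) + 13 + (-1) = 25
σ = (3, 2, 1, 4): 16 + 30 + 26 + 29 = 101
σ = (3, 2, 4, 1): 16 + 30 + 13 + 5 = 64
σ = (3, 4, 1, 2): 16 + 16 + 26 + (-1) = 57
σ = (3, 4, 2, 1): 16 + 16 + (-7) + 5 = 30
σ = (4, 1, 2, 3): 15 + (-3) + (-7) + 2 = 7
σ = (4, 1, 3, 2): 15 + (-3) + 16 + (-1) = 27
σ = (4, 2, 1, 3): 15 + 30 + 26 + 2 = 73
σ = (4, 2, 3, 1): 15 + 30 + 16 + 5 = 66
σ = (4, 3, 1, 2): 15 + 15 + 26 + (-1) = 55
σ = (4, 3, 2, 1): 15 + 15 + (-7) + 5 = 28
Optimal value attained by: σ = (3, 2, 1, 4).
Answer: det⊕(T) = 101; verdict: NONSINGULAR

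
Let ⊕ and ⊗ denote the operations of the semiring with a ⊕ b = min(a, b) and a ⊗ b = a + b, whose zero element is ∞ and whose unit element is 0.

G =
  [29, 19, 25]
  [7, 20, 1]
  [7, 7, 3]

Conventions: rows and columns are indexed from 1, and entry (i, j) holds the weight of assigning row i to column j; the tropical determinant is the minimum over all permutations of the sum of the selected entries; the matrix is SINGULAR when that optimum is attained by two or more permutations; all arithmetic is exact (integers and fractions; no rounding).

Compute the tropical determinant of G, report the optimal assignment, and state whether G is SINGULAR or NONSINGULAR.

σ = (1, 2, 3): 29 + 20 + 3 = 52
σ = (1, 3, 2): 29 + 1 + 7 = 37
σ = (2, 1, 3): 19 + 7 + 3 = 29
σ = (2, 3, 1): 19 + 1 + 7 = 27
σ = (3, 1, 2): 25 + 7 + 7 = 39
σ = (3, 2, 1): 25 + 20 + 7 = 52
Optimal value attained by: σ = (2, 3, 1).
Answer: det⊕(G) = 27; verdict: NONSINGULAR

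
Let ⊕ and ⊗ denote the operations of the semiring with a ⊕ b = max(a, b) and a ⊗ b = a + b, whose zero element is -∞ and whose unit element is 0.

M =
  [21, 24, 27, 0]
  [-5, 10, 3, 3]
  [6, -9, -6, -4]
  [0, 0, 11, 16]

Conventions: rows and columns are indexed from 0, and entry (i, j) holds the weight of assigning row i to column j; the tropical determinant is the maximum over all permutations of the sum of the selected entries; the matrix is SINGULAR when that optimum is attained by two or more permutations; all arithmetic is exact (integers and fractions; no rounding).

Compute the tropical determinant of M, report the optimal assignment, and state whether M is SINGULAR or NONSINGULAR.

σ = (0, 1, 2, 3): 21 + 10 + (-6) + 16 = 41
σ = (0, 1, 3, 2): 21 + 10 + (-4) + 11 = 38
σ = (0, 2, 1, 3): 21 + 3 + (-9) + 16 = 31
σ = (0, 2, 3, 1): 21 + 3 + (-4) + 0 = 20
σ = (0, 3, 1, 2): 21 + 3 + (-9) + 11 = 26
σ = (0, 3, 2, 1): 21 + 3 + (-6) + 0 = 18
σ = (1, 0, 2, 3): 24 + (-5) + (-6) + 16 = 29
σ = (1, 0, 3, 2): 24 + (-5) + (-4) + 11 = 26
σ = (1, 2, 0, 3): 24 + 3 + 6 + 16 = 49
σ = (1, 2, 3, 0): 24 + 3 + (-4) + 0 = 23
σ = (1, 3, 0, 2): 24 + 3 + 6 + 11 = 44
σ = (1, 3, 2, 0): 24 + 3 + (-6) + 0 = 21
σ = (2, 0, 1, 3): 27 + (-5) + (-9) + 16 = 29
σ = (2, 0, 3, 1): 27 + (-5) + (-4) + 0 = 18
σ = (2, 1, 0, 3): 27 + 10 + 6 + 16 = 59
σ = (2, 1, 3, 0): 27 + 10 + (-4) + 0 = 33
σ = (2, 3, 0, 1): 27 + 3 + 6 + 0 = 36
σ = (2, 3, 1, 0): 27 + 3 + (-9) + 0 = 21
σ = (3, 0, 1, 2): 0 + (-5) + (-9) + 11 = -3
σ = (3, 0, 2, 1): 0 + (-5) + (-6) + 0 = -11
σ = (3, 1, 0, 2): 0 + 10 + 6 + 11 = 27
σ = (3, 1, 2, 0): 0 + 10 + (-6) + 0 = 4
σ = (3, 2, 0, 1): 0 + 3 + 6 + 0 = 9
σ = (3, 2, 1, 0): 0 + 3 + (-9) + 0 = -6
Optimal value attained by: σ = (2, 1, 0, 3).
Answer: det⊕(M) = 59; verdict: NONSINGULAR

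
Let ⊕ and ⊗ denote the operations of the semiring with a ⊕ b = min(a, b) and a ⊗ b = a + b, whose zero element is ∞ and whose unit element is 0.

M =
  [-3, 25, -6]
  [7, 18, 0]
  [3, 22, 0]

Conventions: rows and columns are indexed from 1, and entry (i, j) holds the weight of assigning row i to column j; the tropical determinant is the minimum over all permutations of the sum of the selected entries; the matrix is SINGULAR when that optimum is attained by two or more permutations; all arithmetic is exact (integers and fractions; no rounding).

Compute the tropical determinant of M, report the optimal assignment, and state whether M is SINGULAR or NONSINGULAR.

σ = (1, 2, 3): (-3) + 18 + 0 = 15
σ = (1, 3, 2): (-3) + 0 + 22 = 19
σ = (2, 1, 3): 25 + 7 + 0 = 32
σ = (2, 3, 1): 25 + 0 + 3 = 28
σ = (3, 1, 2): (-6) + 7 + 22 = 23
σ = (3, 2, 1): (-6) + 18 + 3 = 15
Optimal value attained by: σ = (1, 2, 3).
Answer: det⊕(M) = 15; verdict: SINGULAR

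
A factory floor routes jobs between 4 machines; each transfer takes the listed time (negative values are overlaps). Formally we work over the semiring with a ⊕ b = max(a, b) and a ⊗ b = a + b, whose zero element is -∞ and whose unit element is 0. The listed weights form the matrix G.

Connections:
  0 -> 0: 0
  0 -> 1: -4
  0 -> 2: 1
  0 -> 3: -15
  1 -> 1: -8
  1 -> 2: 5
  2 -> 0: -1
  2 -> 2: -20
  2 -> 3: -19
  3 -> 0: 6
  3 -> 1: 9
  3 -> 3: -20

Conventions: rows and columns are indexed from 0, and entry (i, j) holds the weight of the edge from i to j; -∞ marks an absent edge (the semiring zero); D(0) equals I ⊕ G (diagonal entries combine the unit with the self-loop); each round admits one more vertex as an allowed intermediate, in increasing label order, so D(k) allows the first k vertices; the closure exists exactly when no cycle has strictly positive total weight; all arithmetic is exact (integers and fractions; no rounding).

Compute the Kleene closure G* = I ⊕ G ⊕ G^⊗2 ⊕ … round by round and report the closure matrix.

D(0):
  [0, -4, 1, -15]
  [-∞, 0, 5, -∞]
  [-1, -∞, 0, -19]
  [6, 9, -∞, 0]
D(1):
  [0, -4, 1, -15]
  [-∞, 0, 5, -∞]
  [-1, -5, 0, -16]
  [6, 9, 7, 0]
D(2):
  [0, -4, 1, -15]
  [-∞, 0, 5, -∞]
  [-1, -5, 0, -16]
  [6, 9, 14, 0]
D(3):
  [0, -4, 1, -15]
  [4, 0, 5, -11]
  [-1, -5, 0, -16]
  [13, 9, 14, 0]
D(4):
  [0, -4, 1, -15]
  [4, 0, 5, -11]
  [-1, -5, 0, -16]
  [13, 9, 14, 0]
Answer: G* = [[0, -4, 1, -15], [4, 0, 5, -11], [-1, -5, 0, -16], [13, 9, 14, 0]]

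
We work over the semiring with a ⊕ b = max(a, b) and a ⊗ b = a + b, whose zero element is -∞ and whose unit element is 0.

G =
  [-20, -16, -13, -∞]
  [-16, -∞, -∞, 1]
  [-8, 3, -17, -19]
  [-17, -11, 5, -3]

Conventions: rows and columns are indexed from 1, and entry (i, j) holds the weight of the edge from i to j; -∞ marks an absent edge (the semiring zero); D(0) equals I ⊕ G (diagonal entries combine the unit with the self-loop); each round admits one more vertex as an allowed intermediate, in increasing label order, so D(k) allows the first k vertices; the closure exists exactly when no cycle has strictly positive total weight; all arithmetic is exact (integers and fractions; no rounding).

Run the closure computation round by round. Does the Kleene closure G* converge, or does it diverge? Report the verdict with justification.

D(0):
  [0, -16, -13, -∞]
  [-16, 0, -∞, 1]
  [-8, 3, 0, -19]
  [-17, -11, 5, 0]
D(1):
  [0, -16, -13, -∞]
  [-16, 0, -29, 1]
  [-8, 3, 0, -19]
  [-17, -11, 5, 0]
D(2):
  [0, -16, -13, -15]
  [-16, 0, -29, 1]
  [-8, 3, 0, 4]
  [-17, -11, 5, 0]
Detection: at round 3, diagonal entry (4, 4) turns strictly positive.
Key observation: the cycle 4->3->2->4 has total weight 5 + 3 + 1, which is strictly positive.
Answer: DIVERGES — positive cycle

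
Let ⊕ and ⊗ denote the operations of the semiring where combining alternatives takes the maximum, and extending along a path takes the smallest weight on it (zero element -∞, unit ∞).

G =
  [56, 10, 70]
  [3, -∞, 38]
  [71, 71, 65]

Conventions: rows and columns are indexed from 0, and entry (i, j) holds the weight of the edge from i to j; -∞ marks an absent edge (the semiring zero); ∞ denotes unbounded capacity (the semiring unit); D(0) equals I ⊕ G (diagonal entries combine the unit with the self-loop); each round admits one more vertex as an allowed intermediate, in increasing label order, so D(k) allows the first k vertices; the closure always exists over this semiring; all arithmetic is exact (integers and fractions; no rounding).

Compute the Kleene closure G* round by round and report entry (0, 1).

D(0):
  [∞, 10, 70]
  [3, ∞, 38]
  [71, 71, ∞]
D(1):
  [∞, 10, 70]
  [3, ∞, 38]
  [71, 71, ∞]
D(2):
  [∞, 10, 70]
  [3, ∞, 38]
  [71, 71, ∞]
D(3):
  [∞, 70, 70]
  [38, ∞, 38]
  [71, 71, ∞]
Answer: G*[0][1] = 70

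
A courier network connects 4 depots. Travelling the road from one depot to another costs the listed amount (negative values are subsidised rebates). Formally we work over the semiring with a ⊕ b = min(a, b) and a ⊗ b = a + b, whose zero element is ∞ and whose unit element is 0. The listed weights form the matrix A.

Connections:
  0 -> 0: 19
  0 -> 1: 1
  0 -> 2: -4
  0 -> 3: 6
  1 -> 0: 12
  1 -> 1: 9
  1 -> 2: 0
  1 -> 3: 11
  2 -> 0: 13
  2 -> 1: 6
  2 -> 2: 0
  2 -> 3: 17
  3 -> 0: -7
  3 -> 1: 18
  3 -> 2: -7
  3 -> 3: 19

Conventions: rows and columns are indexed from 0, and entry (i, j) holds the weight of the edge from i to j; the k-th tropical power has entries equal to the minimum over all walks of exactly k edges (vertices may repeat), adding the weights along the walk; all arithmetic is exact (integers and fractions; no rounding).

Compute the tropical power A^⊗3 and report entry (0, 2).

A^⊗2:
  [-1, 2, -4, 12]
  [4, 6, 0, 17]
  [10, 6, 0, 17]
  [6, -6, -11, -1]
A^⊗3:
  [5, 0, -5, 5]
  [10, 5, 0, 10]
  [10, 6, 0, 16]
  [-8, -5, -11, 5]
Key observation: the optimum is the walk 0->3->0->2, with weight 6 + (-7) + (-4) = -5.
Optimal value attained by: walk 0->3->0->2.
Answer: (A^⊗3)[0][2] = -5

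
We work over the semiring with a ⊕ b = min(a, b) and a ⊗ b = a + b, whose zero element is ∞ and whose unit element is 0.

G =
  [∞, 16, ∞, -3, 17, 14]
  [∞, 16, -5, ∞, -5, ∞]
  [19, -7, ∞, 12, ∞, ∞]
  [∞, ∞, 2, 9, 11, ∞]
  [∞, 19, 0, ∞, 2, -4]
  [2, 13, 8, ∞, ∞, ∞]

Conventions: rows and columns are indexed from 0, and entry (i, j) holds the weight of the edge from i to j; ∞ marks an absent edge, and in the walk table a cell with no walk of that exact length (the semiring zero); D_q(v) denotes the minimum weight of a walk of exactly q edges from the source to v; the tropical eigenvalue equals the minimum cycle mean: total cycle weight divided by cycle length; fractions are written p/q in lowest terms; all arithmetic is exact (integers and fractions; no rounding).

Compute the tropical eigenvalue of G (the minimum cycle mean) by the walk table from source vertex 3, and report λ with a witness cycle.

q=0: [∞, ∞, ∞, 0, ∞, ∞]
q=1: [∞, ∞, 2, 9, 11, ∞]
q=2: [21, -5, 11, 14, 13, 7]
q=3: [9, 4, -10, 18, -10, 9]
q=4: [9, -17, -10, 2, -8, -14]
q=5: [-12, -17, -22, 2, -22, -12]
q=6: [-10, -29, -22, -15, -22, -26]
Optimal cycle mean attained by: cycle 1->2->1, total (-5) + (-7), length 2.
Answer: λ = -6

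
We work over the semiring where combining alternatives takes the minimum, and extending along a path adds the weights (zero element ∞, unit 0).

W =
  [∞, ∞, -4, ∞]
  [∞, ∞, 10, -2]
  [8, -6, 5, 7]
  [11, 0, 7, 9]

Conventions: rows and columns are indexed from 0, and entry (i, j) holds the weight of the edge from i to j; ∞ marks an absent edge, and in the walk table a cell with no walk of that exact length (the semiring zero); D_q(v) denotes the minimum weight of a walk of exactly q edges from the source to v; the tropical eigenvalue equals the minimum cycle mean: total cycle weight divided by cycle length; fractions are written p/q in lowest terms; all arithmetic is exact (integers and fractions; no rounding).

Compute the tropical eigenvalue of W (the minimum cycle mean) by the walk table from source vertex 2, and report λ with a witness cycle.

q=0: [∞, ∞, 0, ∞]
q=1: [8, -6, 5, 7]
q=2: [13, -1, 4, -8]
q=3: [3, -8, -1, -3]
q=4: [7, -7, -1, -10]
Optimal cycle mean attained by: cycle 1->3->1, total (-2) + 0, length 2.
Answer: λ = -1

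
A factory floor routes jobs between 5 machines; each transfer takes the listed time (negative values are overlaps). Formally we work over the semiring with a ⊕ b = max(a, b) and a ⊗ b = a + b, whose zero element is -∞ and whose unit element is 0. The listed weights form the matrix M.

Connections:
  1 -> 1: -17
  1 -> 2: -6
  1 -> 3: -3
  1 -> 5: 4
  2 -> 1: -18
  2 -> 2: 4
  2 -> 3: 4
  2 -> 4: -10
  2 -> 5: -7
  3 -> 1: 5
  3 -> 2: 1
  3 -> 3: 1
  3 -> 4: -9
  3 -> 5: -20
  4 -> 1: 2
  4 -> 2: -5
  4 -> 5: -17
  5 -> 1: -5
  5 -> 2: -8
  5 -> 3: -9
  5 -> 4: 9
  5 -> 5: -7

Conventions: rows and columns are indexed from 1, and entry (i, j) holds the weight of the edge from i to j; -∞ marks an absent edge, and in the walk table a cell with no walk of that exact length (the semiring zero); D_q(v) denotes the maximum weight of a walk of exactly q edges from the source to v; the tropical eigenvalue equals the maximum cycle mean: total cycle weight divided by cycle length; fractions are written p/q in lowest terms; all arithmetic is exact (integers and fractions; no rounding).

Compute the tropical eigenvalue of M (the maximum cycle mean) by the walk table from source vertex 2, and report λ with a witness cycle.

q=0: [-∞, 0, -∞, -∞, -∞]
q=1: [-18, 4, 4, -10, -7]
q=2: [9, 8, 8, 2, -3]
q=3: [13, 12, 12, 6, 13]
q=4: [17, 16, 16, 22, 17]
q=5: [24, 20, 20, 26, 21]
Optimal cycle mean attained by: cycle 1->5->4->1, total 4 + 9 + 2, length 3.
Answer: λ = 5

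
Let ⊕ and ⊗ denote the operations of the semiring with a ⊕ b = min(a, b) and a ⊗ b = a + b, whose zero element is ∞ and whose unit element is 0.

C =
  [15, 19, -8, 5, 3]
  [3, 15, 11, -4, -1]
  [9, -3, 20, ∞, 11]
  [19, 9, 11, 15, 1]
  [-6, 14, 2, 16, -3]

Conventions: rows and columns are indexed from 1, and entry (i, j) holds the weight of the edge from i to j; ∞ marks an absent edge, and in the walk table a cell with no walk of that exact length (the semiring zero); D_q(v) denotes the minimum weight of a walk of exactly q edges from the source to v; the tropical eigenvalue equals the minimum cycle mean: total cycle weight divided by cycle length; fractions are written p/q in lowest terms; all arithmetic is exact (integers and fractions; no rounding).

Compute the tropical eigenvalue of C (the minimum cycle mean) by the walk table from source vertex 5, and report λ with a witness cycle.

q=0: [∞, ∞, ∞, ∞, 0]
q=1: [-6, 14, 2, 16, -3]
q=2: [-9, -1, -14, -1, -6]
q=3: [-12, -17, -17, -5, -9]
q=4: [-15, -20, -20, -21, -18]
q=5: [-24, -23, -23, -24, -21]
Optimal cycle mean attained by: cycle 1->3->2->5->1, total (-8) + (-3) + (-1) + (-6), length 4.
Answer: λ = -9/2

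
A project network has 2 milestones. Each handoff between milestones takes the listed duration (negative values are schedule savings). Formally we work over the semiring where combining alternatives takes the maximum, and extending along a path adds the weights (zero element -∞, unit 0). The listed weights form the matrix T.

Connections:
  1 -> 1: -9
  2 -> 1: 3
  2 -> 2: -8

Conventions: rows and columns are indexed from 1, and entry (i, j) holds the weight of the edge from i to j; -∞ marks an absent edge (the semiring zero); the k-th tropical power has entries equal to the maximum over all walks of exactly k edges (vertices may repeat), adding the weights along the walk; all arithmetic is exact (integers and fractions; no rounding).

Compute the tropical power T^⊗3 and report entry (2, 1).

T^⊗2:
  [-18, -∞]
  [-5, -16]
T^⊗3:
  [-27, -∞]
  [-13, -24]
Key observation: the optimum is the walk 2->2->2->1, with weight (-8) + (-8) + 3 = -13.
Optimal value attained by: walk 2->2->2->1.
Answer: (T^⊗3)[2][1] = -13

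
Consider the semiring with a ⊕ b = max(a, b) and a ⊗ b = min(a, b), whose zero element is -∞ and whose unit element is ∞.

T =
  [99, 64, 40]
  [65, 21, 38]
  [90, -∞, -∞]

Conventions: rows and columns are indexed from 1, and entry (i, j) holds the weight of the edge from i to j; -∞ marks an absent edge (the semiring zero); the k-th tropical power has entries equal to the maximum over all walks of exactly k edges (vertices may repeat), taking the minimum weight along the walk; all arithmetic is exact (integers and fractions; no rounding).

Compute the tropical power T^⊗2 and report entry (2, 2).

T^⊗2:
  [99, 64, 40]
  [65, 64, 40]
  [90, 64, 40]
Key observation: the optimum is the walk 2->1->2, with weight 65 min 64 = 64.
Optimal value attained by: walk 2->1->2.
Answer: (T^⊗2)[2][2] = 64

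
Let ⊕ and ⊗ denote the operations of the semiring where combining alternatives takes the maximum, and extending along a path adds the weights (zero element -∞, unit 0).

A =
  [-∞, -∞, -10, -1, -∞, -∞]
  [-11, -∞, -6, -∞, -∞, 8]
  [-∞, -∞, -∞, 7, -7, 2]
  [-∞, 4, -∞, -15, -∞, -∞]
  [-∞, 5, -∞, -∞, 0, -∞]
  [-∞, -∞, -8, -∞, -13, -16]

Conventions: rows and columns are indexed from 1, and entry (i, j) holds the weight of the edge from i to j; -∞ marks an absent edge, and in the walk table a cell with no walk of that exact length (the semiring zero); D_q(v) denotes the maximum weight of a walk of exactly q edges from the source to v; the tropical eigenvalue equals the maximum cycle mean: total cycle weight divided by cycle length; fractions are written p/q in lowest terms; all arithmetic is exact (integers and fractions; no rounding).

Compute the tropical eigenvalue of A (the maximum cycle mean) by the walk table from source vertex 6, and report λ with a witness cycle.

q=0: [-∞, -∞, -∞, -∞, -∞, 0]
q=1: [-∞, -∞, -8, -∞, -13, -16]
q=2: [-∞, -8, -24, -1, -13, -6]
q=3: [-19, 3, -14, -16, -13, 0]
q=4: [-8, -8, -3, -7, -13, 11]
q=5: [-19, -3, 3, 4, -2, 0]
q=6: [-14, 8, -8, 10, -2, 5]
Optimal cycle mean attained by: cycle 2->6->3->4->2, total 8 + (-8) + 7 + 4, length 4.
Answer: λ = 11/4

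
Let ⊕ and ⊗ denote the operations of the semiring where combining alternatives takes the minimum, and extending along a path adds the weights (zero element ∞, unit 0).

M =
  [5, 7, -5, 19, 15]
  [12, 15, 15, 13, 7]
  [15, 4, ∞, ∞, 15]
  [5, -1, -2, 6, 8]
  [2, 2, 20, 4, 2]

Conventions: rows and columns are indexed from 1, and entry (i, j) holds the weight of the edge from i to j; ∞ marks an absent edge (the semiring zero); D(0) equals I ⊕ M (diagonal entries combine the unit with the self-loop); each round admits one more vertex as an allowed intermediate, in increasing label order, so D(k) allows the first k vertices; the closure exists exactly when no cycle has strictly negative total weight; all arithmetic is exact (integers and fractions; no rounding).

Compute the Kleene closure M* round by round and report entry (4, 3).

D(0):
  [0, 7, -5, 19, 15]
  [12, 0, 15, 13, 7]
  [15, 4, 0, ∞, 15]
  [5, -1, -2, 0, 8]
  [2, 2, 20, 4, 0]
D(1):
  [0, 7, -5, 19, 15]
  [12, 0, 7, 13, 7]
  [15, 4, 0, 34, 15]
  [5, -1, -2, 0, 8]
  [2, 2, -3, 4, 0]
D(2):
  [0, 7, -5, 19, 14]
  [12, 0, 7, 13, 7]
  [15, 4, 0, 17, 11]
  [5, -1, -2, 0, 6]
  [2, 2, -3, 4, 0]
D(3):
  [0, -1, -5, 12, 6]
  [12, 0, 7, 13, 7]
  [15, 4, 0, 17, 11]
  [5, -1, -2, 0, 6]
  [2, 1, -3, 4, 0]
D(4):
  [0, -1, -5, 12, 6]
  [12, 0, 7, 13, 7]
  [15, 4, 0, 17, 11]
  [5, -1, -2, 0, 6]
  [2, 1, -3, 4, 0]
D(5):
  [0, -1, -5, 10, 6]
  [9, 0, 4, 11, 7]
  [13, 4, 0, 15, 11]
  [5, -1, -2, 0, 6]
  [2, 1, -3, 4, 0]
Answer: M*[4][3] = -2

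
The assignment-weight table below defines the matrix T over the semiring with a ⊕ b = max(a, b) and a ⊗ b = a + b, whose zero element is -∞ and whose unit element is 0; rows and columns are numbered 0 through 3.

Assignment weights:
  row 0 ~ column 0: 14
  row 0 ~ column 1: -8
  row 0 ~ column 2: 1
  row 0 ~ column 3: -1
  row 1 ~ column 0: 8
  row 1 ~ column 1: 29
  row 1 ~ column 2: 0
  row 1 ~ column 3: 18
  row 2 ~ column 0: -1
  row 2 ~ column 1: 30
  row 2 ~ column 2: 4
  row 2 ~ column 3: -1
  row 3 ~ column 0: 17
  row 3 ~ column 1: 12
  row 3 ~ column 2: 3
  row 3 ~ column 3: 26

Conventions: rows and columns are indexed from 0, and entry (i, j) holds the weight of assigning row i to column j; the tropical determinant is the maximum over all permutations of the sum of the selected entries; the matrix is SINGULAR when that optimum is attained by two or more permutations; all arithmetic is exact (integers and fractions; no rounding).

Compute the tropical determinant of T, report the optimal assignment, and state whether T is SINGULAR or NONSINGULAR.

σ = (0, 1, 2, 3): 14 + 29 + 4 + 26 = 73
σ = (0, 1, 3, 2): 14 + 29 + (-1) + 3 = 45
σ = (0, 2, 1, 3): 14 + 0 + 30 + 26 = 70
σ = (0, 2, 3, 1): 14 + 0 + (-1) + 12 = 25
σ = (0, 3, 1, 2): 14 + 18 + 30 + 3 = 65
σ = (0, 3, 2, 1): 14 + 18 + 4 + 12 = 48
σ = (1, 0, 2, 3): (-8) + 8 + 4 + 26 = 30
σ = (1, 0, 3, 2): (-8) + 8 + (-1) + 3 = 2
σ = (1, 2, 0, 3): (-8) + 0 + (-1) + 26 = 17
σ = (1, 2, 3, 0): (-8) + 0 + (-1) + 17 = 8
σ = (1, 3, 0, 2): (-8) + 18 + (-1) + 3 = 12
σ = (1, 3, 2, 0): (-8) + 18 + 4 + 17 = 31
σ = (2, 0, 1, 3): 1 + 8 + 30 + 26 = 65
σ = (2, 0, 3, 1): 1 + 8 + (-1) + 12 = 20
σ = (2, 1, 0, 3): 1 + 29 + (-1) + 26 = 55
σ = (2, 1, 3, 0): 1 + 29 + (-1) + 17 = 46
σ = (2, 3, 0, 1): 1 + 18 + (-1) + 12 = 30
σ = (2, 3, 1, 0): 1 + 18 + 30 + 17 = 66
σ = (3, 0, 1, 2): (-1) + 8 + 30 + 3 = 40
σ = (3, 0, 2, 1): (-1) + 8 + 4 + 12 = 23
σ = (3, 1, 0, 2): (-1) + 29 + (-1) + 3 = 30
σ = (3, 1, 2, 0): (-1) + 29 + 4 + 17 = 49
σ = (3, 2, 0, 1): (-1) + 0 + (-1) + 12 = 10
σ = (3, 2, 1, 0): (-1) + 0 + 30 + 17 = 46
Optimal value attained by: σ = (0, 1, 2, 3).
Answer: det⊕(T) = 73; verdict: NONSINGULAR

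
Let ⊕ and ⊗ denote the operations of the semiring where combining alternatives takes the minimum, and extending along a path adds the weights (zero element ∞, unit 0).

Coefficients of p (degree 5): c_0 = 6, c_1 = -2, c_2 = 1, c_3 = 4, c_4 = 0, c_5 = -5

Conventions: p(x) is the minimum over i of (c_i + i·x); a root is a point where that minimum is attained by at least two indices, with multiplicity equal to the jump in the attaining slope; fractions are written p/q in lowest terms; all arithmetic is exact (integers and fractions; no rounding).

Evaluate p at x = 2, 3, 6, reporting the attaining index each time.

p(2) = min(6+0·2=6, -2+1·2=0, 1+2·2=5, 4+3·2=10, 0+4·2=8, -5+5·2=5) = 0 (attained by i=1)
p(3) = min(6+0·3=6, -2+1·3=1, 1+2·3=7, 4+3·3=13, 0+4·3=12, -5+5·3=10) = 1 (attained by i=1)
p(6) = min(6+0·6=6, -2+1·6=4, 1+2·6=13, 4+3·6=22, 0+4·6=24, -5+5·6=25) = 4 (attained by i=1)
Answer: p(2) = 0; p(3) = 1; p(6) = 4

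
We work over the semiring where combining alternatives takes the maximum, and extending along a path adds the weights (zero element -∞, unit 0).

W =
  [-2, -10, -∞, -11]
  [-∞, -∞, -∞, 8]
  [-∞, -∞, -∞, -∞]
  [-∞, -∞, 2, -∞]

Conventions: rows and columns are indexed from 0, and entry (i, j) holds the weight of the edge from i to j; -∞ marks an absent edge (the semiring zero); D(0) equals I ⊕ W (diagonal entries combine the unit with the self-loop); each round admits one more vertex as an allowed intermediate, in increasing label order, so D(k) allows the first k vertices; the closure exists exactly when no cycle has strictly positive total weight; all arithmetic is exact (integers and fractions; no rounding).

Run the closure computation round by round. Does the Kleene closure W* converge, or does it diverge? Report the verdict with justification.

D(0):
  [0, -10, -∞, -11]
  [-∞, 0, -∞, 8]
  [-∞, -∞, 0, -∞]
  [-∞, -∞, 2, 0]
D(1):
  [0, -10, -∞, -11]
  [-∞, 0, -∞, 8]
  [-∞, -∞, 0, -∞]
  [-∞, -∞, 2, 0]
D(2):
  [0, -10, -∞, -2]
  [-∞, 0, -∞, 8]
  [-∞, -∞, 0, -∞]
  [-∞, -∞, 2, 0]
D(3):
  [0, -10, -∞, -2]
  [-∞, 0, -∞, 8]
  [-∞, -∞, 0, -∞]
  [-∞, -∞, 2, 0]
D(4):
  [0, -10, 0, -2]
  [-∞, 0, 10, 8]
  [-∞, -∞, 0, -∞]
  [-∞, -∞, 2, 0]
Key observation: every diagonal entry stays at the unit through all rounds, so no improving cycle exists.
Answer: CONVERGES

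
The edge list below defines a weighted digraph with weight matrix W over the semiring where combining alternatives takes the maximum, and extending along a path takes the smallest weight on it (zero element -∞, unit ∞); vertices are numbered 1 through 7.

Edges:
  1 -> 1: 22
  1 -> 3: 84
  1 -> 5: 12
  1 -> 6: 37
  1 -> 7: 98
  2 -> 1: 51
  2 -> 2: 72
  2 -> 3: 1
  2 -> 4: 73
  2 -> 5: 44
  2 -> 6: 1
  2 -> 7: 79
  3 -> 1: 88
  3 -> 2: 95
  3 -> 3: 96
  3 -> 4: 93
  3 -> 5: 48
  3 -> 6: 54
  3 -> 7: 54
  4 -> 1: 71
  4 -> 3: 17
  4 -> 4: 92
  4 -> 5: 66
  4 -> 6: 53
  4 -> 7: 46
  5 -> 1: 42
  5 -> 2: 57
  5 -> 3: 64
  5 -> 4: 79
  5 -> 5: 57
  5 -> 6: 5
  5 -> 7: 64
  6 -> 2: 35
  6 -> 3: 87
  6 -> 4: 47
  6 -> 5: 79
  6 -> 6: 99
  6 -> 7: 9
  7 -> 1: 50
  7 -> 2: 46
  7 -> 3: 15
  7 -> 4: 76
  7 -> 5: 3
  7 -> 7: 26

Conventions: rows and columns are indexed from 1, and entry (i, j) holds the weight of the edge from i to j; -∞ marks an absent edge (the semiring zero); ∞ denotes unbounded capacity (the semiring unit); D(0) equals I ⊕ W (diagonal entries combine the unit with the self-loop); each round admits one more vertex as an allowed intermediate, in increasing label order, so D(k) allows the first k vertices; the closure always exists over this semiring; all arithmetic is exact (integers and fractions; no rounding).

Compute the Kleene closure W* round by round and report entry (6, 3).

D(0):
  [∞, -∞, 84, -∞, 12, 37, 98]
  [51, ∞, 1, 73, 44, 1, 79]
  [88, 95, ∞, 93, 48, 54, 54]
  [71, -∞, 17, ∞, 66, 53, 46]
  [42, 57, 64, 79, ∞, 5, 64]
  [-∞, 35, 87, 47, 79, ∞, 9]
  [50, 46, 15, 76, 3, -∞, ∞]
D(1):
  [∞, -∞, 84, -∞, 12, 37, 98]
  [51, ∞, 51, 73, 44, 37, 79]
  [88, 95, ∞, 93, 48, 54, 88]
  [71, -∞, 71, ∞, 66, 53, 71]
  [42, 57, 64, 79, ∞, 37, 64]
  [-∞, 35, 87, 47, 79, ∞, 9]
  [50, 46, 50, 76, 12, 37, ∞]
D(2):
  [∞, -∞, 84, -∞, 12, 37, 98]
  [51, ∞, 51, 73, 44, 37, 79]
  [88, 95, ∞, 93, 48, 54, 88]
  [71, -∞, 71, ∞, 66, 53, 71]
  [51, 57, 64, 79, ∞, 37, 64]
  [35, 35, 87, 47, 79, ∞, 35]
  [50, 46, 50, 76, 44, 37, ∞]
D(3):
  [∞, 84, 84, 84, 48, 54, 98]
  [51, ∞, 51, 73, 48, 51, 79]
  [88, 95, ∞, 93, 48, 54, 88]
  [71, 71, 71, ∞, 66, 54, 71]
  [64, 64, 64, 79, ∞, 54, 64]
  [87, 87, 87, 87, 79, ∞, 87]
  [50, 50, 50, 76, 48, 50, ∞]
D(4):
  [∞, 84, 84, 84, 66, 54, 98]
  [71, ∞, 71, 73, 66, 54, 79]
  [88, 95, ∞, 93, 66, 54, 88]
  [71, 71, 71, ∞, 66, 54, 71]
  [71, 71, 71, 79, ∞, 54, 71]
  [87, 87, 87, 87, 79, ∞, 87]
  [71, 71, 71, 76, 66, 54, ∞]
D(5):
  [∞, 84, 84, 84, 66, 54, 98]
  [71, ∞, 71, 73, 66, 54, 79]
  [88, 95, ∞, 93, 66, 54, 88]
  [71, 71, 71, ∞, 66, 54, 71]
  [71, 71, 71, 79, ∞, 54, 71]
  [87, 87, 87, 87, 79, ∞, 87]
  [71, 71, 71, 76, 66, 54, ∞]
D(6):
  [∞, 84, 84, 84, 66, 54, 98]
  [71, ∞, 71, 73, 66, 54, 79]
  [88, 95, ∞, 93, 66, 54, 88]
  [71, 71, 71, ∞, 66, 54, 71]
  [71, 71, 71, 79, ∞, 54, 71]
  [87, 87, 87, 87, 79, ∞, 87]
  [71, 71, 71, 76, 66, 54, ∞]
D(7):
  [∞, 84, 84, 84, 66, 54, 98]
  [71, ∞, 71, 76, 66, 54, 79]
  [88, 95, ∞, 93, 66, 54, 88]
  [71, 71, 71, ∞, 66, 54, 71]
  [71, 71, 71, 79, ∞, 54, 71]
  [87, 87, 87, 87, 79, ∞, 87]
  [71, 71, 71, 76, 66, 54, ∞]
Answer: W*[6][3] = 87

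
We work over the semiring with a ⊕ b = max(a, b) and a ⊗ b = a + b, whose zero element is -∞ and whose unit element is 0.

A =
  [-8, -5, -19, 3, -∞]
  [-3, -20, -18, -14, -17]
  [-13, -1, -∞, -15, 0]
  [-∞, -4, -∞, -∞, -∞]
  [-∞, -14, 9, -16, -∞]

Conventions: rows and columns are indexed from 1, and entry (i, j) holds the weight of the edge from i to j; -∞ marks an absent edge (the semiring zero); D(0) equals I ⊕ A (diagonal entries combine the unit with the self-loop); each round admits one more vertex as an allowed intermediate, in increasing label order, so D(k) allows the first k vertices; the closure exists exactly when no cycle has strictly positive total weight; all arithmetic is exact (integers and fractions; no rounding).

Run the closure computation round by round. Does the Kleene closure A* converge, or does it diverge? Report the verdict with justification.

D(0):
  [0, -5, -19, 3, -∞]
  [-3, 0, -18, -14, -17]
  [-13, -1, 0, -15, 0]
  [-∞, -4, -∞, 0, -∞]
  [-∞, -14, 9, -16, 0]
D(1):
  [0, -5, -19, 3, -∞]
  [-3, 0, -18, 0, -17]
  [-13, -1, 0, -10, 0]
  [-∞, -4, -∞, 0, -∞]
  [-∞, -14, 9, -16, 0]
D(2):
  [0, -5, -19, 3, -22]
  [-3, 0, -18, 0, -17]
  [-4, -1, 0, -1, 0]
  [-7, -4, -22, 0, -21]
  [-17, -14, 9, -14, 0]
Detection: at round 3, diagonal entry (5, 5) turns strictly positive.
Key observation: the cycle 5->3->5 has total weight 9 + 0, which is strictly positive.
Answer: DIVERGES — positive cycle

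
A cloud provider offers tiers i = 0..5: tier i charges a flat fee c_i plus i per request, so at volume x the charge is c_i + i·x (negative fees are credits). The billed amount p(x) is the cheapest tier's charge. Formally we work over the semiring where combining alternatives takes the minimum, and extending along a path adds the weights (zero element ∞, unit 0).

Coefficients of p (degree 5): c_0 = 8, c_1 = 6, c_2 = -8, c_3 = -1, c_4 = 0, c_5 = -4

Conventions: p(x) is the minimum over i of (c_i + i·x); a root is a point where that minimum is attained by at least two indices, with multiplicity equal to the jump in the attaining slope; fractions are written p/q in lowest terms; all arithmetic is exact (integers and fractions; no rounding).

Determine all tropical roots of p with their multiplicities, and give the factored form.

hull edge (i=0, c=8) to (i=2, c=-8): slope -8, span 2
hull edge (i=2, c=-8) to (i=5, c=-4): slope 4/3, span 3
Factored form: p(x) = -4 ⊗ (x ⊕ (-4/3)) ⊗ (x ⊕ (-4/3)) ⊗ (x ⊕ (-4/3)) ⊗ (x ⊕ 8) ⊗ (x ⊕ 8)
Answer: roots = -4/3 (mult 3), 8 (mult 2)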